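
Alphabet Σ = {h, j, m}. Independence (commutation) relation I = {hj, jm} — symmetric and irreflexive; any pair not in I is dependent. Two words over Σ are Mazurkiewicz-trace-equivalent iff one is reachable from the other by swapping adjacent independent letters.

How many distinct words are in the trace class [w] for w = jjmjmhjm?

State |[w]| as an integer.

70

piece 0:j — minimal
piece 1:j rests on {0:j}
piece 2:m — minimal
piece 3:j rests on {1:j}
piece 4:m rests on {2:m}
piece 5:h rests on {4:m}
piece 6:j rests on {3:j}
piece 7:m rests on {5:h}
minimal pieces: {0:j, 2:m}
ways to finish when only these pieces remain (= sum over removing one remaining piece with nothing left below it):
  1 left: {6}→1  {7}→1
  2 left: {3,6}→1  {5,7}→1  {6,7}→2
  3 left: {1,3,6}→1  {3,6,7}→3  {4,5,7}→1  {5,6,7}→3
  4 left: {0,1,3,6}→1  {1,3,6,7}→4  {2,4,5,7}→1  {3,5,6,7}→6  {4,5,6,7}→4
  5 left: {0,1,3,6,7}→5  {1,3,5,6,7}→10  {2,4,5,6,7}→5  {3,4,5,6,7}→10
  6 left: {0,1,3,5,6,7}→15  {1,3,4,5,6,7}→20  {2,3,4,5,6,7}→15
  placing 0:j first → 35 extensions
  placing 2:m first → 35 extensions
total linear extensions = 70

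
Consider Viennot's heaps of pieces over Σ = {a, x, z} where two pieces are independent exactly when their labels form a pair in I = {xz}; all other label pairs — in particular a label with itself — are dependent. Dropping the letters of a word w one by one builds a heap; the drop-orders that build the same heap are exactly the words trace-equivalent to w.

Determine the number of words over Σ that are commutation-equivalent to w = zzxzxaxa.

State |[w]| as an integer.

piece 0:z — minimal
piece 1:z rests on {0:z}
piece 2:x — minimal
piece 3:z rests on {1:z}
piece 4:x rests on {2:x}
piece 5:a rests on {3:z, 4:x}
piece 6:x rests on {5:a}
piece 7:a rests on {6:x}
minimal pieces: {0:z, 2:x}
ways to finish when only these pieces remain (= sum over removing one remaining piece with nothing left below it):
  1 left: {7}→1
  2 left: {6,7}→1
  3 left: {5,6,7}→1
  4 left: {3,5,6,7}→1  {4,5,6,7}→1
  5 left: {1,3,5,6,7}→1  {2,4,5,6,7}→1  {3,4,5,6,7}→2
  6 left: {0,1,3,5,6,7}→1  {1,3,4,5,6,7}→3  {2,3,4,5,6,7}→3
  placing 0:z first → 6 extensions
  placing 2:x first → 4 extensions
total linear extensions = 10

10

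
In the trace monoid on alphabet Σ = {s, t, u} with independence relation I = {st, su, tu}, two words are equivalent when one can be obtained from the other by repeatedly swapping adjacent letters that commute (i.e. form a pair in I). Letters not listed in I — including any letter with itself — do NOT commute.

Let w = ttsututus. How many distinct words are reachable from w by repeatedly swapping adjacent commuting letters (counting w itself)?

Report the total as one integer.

drop 0:t onto floor
drop 1:t onto {0:t}
drop 2:s onto floor
drop 3:u onto floor
drop 4:t onto {1:t}
drop 5:u onto {3:u}
drop 6:t onto {4:t}
drop 7:u onto {5:u}
drop 8:s onto {2:s}
ground layer = {0:t, 2:s, 3:u}
drop-orders for the pieces not yet dropped (sum over which currently-grounded one goes next):
  1 to go: {6} 1  {7} 1  {8} 1
  2 to go: {2,8} 1  {4,6} 1  {5,7} 1  {6,7} 2  {6,8} 2  {7,8} 2
  3 to go: {1,4,6} 1  {2,6,8} 3  {2,7,8} 3  {3,5,7} 1  {4,6,7} 3  {4,6,8} 3  {5,6,7} 3  {5,7,8} 3  {6,7,8} 6
  4 to go: {0,1,4,6} 1  {1,4,6,7} 4  {1,4,6,8} 4  {2,4,6,8} 6  {2,5,7,8} 6  {2,6,7,8} 12  {3,5,6,7} 4  {3,5,7,8} 4  {4,5,6,7} 6  {4,6,7,8} 12  {5,6,7,8} 12
  5 to go: {0,1,4,6,7} 5  {0,1,4,6,8} 5  {1,2,4,6,8} 10  {1,4,5,6,7} 10  {1,4,6,7,8} 20  {2,3,5,7,8} 10  {2,4,6,7,8} 30  {2,5,6,7,8} 30  {3,4,5,6,7} 10  {3,5,6,7,8} 20  {4,5,6,7,8} 30
  6 to go: {0,1,2,4,6,8} 15  {0,1,4,5,6,7} 15  {0,1,4,6,7,8} 30  {1,2,4,6,7,8} 60  {1,3,4,5,6,7} 20  {1,4,5,6,7,8} 60  {2,3,5,6,7,8} 60  {2,4,5,6,7,8} 90  {3,4,5,6,7,8} 60
  7 to go: {0,1,2,4,6,7,8} 105  {0,1,3,4,5,6,7} 35  {0,1,4,5,6,7,8} 105  {1,2,4,5,6,7,8} 210  {1,3,4,5,6,7,8} 140  {2,3,4,5,6,7,8} 210
  if 0:t drops first: 560 orders
  if 2:s drops first: 280 orders
  if 3:u drops first: 420 orders
heap linearizations: 1260

1260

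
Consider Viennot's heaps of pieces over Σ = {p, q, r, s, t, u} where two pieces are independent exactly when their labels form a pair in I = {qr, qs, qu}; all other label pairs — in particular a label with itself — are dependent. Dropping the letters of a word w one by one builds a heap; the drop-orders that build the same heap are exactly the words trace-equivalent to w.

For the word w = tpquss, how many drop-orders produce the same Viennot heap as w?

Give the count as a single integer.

4

0(t) covers ∅
1(p) covers 0:t
2(q) covers 1:p
3(u) covers 1:p
4(s) covers 3:u
5(s) covers 4:s
floor of heap: 0:t
completions by unplaced set U, small U first (add the entries for U minus each lowest piece of U):
  |U|=1: {2}:1  {5}:1
  |U|=2: {2,5}:2  {4,5}:1
  |U|=3: {2,4,5}:3  {3,4,5}:1
  |U|=4: {2,3,4,5}:4
  start at 0(t): 4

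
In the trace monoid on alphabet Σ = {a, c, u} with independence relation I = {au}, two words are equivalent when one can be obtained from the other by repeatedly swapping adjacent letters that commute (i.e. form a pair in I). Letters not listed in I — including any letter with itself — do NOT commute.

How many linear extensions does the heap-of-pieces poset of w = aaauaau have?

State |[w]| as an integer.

21

drop 0:a onto floor
drop 1:a onto {0:a}
drop 2:a onto {1:a}
drop 3:u onto floor
drop 4:a onto {2:a}
drop 5:a onto {4:a}
drop 6:u onto {3:u}
ground layer = {0:a, 3:u}
drop-orders for the pieces not yet dropped (sum over which currently-grounded one goes next):
  1 to go: {5} 1  {6} 1
  2 to go: {3,6} 1  {4,5} 1  {5,6} 2
  3 to go: {2,4,5} 1  {3,5,6} 3  {4,5,6} 3
  4 to go: {1,2,4,5} 1  {2,4,5,6} 4  {3,4,5,6} 6
  5 to go: {0,1,2,4,5} 1  {1,2,4,5,6} 5  {2,3,4,5,6} 10
  if 0:a drops first: 15 orders
  if 3:u drops first: 6 orders
heap linearizations: 21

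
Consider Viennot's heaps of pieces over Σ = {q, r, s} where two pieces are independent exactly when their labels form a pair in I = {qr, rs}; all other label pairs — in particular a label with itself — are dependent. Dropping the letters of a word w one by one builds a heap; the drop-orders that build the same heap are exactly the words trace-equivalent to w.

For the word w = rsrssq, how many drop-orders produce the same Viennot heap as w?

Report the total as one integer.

15

drop 0:r onto floor
drop 1:s onto floor
drop 2:r onto {0:r}
drop 3:s onto {1:s}
drop 4:s onto {3:s}
drop 5:q onto {4:s}
ground layer = {0:r, 1:s}
drop-orders for the pieces not yet dropped (sum over which currently-grounded one goes next):
  1 to go: {2} 1  {5} 1
  2 to go: {0,2} 1  {2,5} 2  {4,5} 1
  3 to go: {0,2,5} 3  {2,4,5} 3  {3,4,5} 1
  4 to go: {0,2,4,5} 6  {1,3,4,5} 1  {2,3,4,5} 4
  if 0:r drops first: 5 orders
  if 1:s drops first: 10 orders
heap linearizations: 15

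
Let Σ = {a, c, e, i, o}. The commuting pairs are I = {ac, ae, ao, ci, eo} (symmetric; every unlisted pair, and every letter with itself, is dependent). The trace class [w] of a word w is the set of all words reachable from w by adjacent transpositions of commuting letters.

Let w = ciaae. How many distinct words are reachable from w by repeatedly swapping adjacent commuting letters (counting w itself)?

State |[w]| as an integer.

9

0(c) covers ∅
1(i) covers ∅
2(a) covers 1:i
3(a) covers 2:a
4(e) covers 0:c, 1:i
floor of heap: 0:c, 1:i
completions by unplaced set U, small U first (add the entries for U minus each lowest piece of U):
  |U|=1: {3}:1  {4}:1
  |U|=2: {0,4}:1  {2,3}:1  {3,4}:2
  |U|=3: {0,3,4}:3  {2,3,4}:3
  start at 0(c): 3
  start at 1(i): 6
sum over floor = 9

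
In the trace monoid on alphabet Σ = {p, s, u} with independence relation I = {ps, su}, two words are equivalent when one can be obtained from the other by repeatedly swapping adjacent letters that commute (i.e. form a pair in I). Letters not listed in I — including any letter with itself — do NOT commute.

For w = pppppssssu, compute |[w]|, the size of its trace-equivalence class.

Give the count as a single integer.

210

#0=p has no predecessor
#1=p depends on [0:p]
#2=p depends on [1:p]
#3=p depends on [2:p]
#4=p depends on [3:p]
#5=s has no predecessor
#6=s depends on [5:s]
#7=s depends on [6:s]
#8=s depends on [7:s]
#9=u depends on [4:p]
sources: [0:p, 5:s]
N(rest) = Σ N(rest − s) over sources s of rest; N(one piece) = 1:
  size 1 → [8]=1  [9]=1
  size 2 → [4,9]=1  [7,8]=1  [8,9]=2
  size 3 → [3,4,9]=1  [4,8,9]=3  [6,7,8]=1  [7,8,9]=3
  size 4 → [2,3,4,9]=1  [3,4,8,9]=4  [4,7,8,9]=6  [5,6,7,8]=1  [6,7,8,9]=4
  size 5 → [1,2,3,4,9]=1  [2,3,4,8,9]=5  [3,4,7,8,9]=10  [4,6,7,8,9]=10  [5,6,7,8,9]=5
  size 6 → [0,1,2,3,4,9]=1  [1,2,3,4,8,9]=6  [2,3,4,7,8,9]=15  [3,4,6,7,8,9]=20  [4,5,6,7,8,9]=15
  size 7 → [0,1,2,3,4,8,9]=7  [1,2,3,4,7,8,9]=21  [2,3,4,6,7,8,9]=35  [3,4,5,6,7,8,9]=35
  size 8 → [0,1,2,3,4,7,8,9]=28  [1,2,3,4,6,7,8,9]=56  [2,3,4,5,6,7,8,9]=70
  first=0(p) contributes 126
  first=5(s) contributes 84
|[w]| = 210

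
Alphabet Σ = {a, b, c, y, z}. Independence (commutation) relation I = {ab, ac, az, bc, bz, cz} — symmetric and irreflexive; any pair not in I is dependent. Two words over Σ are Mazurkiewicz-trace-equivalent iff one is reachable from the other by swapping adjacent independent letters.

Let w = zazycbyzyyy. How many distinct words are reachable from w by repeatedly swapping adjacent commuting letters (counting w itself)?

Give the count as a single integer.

drop 0:z onto floor
drop 1:a onto floor
drop 2:z onto {0:z}
drop 3:y onto {1:a, 2:z}
drop 4:c onto {3:y}
drop 5:b onto {3:y}
drop 6:y onto {4:c, 5:b}
drop 7:z onto {6:y}
drop 8:y onto {7:z}
drop 9:y onto {8:y}
drop 10:y onto {9:y}
ground layer = {0:z, 1:a}
drop-orders for the pieces not yet dropped (sum over which currently-grounded one goes next):
  1 to go: {10} 1
  2 to go: {9,10} 1
  3 to go: {8,9,10} 1
  4 to go: {7,8,9,10} 1
  5 to go: {6,7,8,9,10} 1
  6 to go: {4,6,7,8,9,10} 1  {5,6,7,8,9,10} 1
  7 to go: {4,5,6,7,8,9,10} 2
  8 to go: {3,4,5,6,7,8,9,10} 2
  9 to go: {1,3,4,5,6,7,8,9,10} 2  {2,3,4,5,6,7,8,9,10} 2
  if 0:z drops first: 4 orders
  if 1:a drops first: 2 orders
heap linearizations: 6

6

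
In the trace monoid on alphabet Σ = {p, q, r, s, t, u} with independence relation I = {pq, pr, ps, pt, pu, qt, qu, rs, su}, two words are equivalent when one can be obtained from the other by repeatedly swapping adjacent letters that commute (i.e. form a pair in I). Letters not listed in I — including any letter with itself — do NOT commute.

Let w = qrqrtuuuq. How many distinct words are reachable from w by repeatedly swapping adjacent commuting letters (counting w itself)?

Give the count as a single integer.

5

drop 0:q onto floor
drop 1:r onto {0:q}
drop 2:q onto {1:r}
drop 3:r onto {2:q}
drop 4:t onto {3:r}
drop 5:u onto {4:t}
drop 6:u onto {5:u}
drop 7:u onto {6:u}
drop 8:q onto {3:r}
ground layer = {0:q}
drop-orders for the pieces not yet dropped (sum over which currently-grounded one goes next):
  1 to go: {7} 1  {8} 1
  2 to go: {6,7} 1  {7,8} 2
  3 to go: {5,6,7} 1  {6,7,8} 3
  4 to go: {4,5,6,7} 1  {5,6,7,8} 4
  5 to go: {4,5,6,7,8} 5
  6 to go: {3,4,5,6,7,8} 5
  7 to go: {2,3,4,5,6,7,8} 5
  if 0:q drops first: 5 orders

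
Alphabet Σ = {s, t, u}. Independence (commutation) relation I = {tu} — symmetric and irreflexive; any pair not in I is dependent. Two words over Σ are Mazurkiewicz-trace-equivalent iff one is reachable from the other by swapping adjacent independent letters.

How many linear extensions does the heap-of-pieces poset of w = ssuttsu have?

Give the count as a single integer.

drop 0:s onto floor
drop 1:s onto {0:s}
drop 2:u onto {1:s}
drop 3:t onto {1:s}
drop 4:t onto {3:t}
drop 5:s onto {2:u, 4:t}
drop 6:u onto {5:s}
ground layer = {0:s}
drop-orders for the pieces not yet dropped (sum over which currently-grounded one goes next):
  1 to go: {6} 1
  2 to go: {5,6} 1
  3 to go: {2,5,6} 1  {4,5,6} 1
  4 to go: {2,4,5,6} 2  {3,4,5,6} 1
  5 to go: {2,3,4,5,6} 3
  if 0:s drops first: 3 orders

3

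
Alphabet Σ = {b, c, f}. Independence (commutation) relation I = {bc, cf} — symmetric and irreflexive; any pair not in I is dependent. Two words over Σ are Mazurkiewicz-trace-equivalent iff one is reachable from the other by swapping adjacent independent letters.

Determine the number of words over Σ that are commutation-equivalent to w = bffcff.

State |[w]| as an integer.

6

#0=b has no predecessor
#1=f depends on [0:b]
#2=f depends on [1:f]
#3=c has no predecessor
#4=f depends on [2:f]
#5=f depends on [4:f]
sources: [0:b, 3:c]
N(rest) = Σ N(rest − s) over sources s of rest; N(one piece) = 1:
  size 1 → [3]=1  [5]=1
  size 2 → [3,5]=2  [4,5]=1
  size 3 → [2,4,5]=1  [3,4,5]=3
  size 4 → [1,2,4,5]=1  [2,3,4,5]=4
  first=0(b) contributes 5
  first=3(c) contributes 1
|[w]| = 6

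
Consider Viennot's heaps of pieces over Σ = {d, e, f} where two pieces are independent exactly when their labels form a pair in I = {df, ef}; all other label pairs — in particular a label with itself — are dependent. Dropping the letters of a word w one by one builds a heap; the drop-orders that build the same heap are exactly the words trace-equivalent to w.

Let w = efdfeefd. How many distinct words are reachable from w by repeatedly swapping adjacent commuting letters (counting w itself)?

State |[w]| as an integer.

56

drop 0:e onto floor
drop 1:f onto floor
drop 2:d onto {0:e}
drop 3:f onto {1:f}
drop 4:e onto {2:d}
drop 5:e onto {4:e}
drop 6:f onto {3:f}
drop 7:d onto {5:e}
ground layer = {0:e, 1:f}
drop-orders for the pieces not yet dropped (sum over which currently-grounded one goes next):
  1 to go: {6} 1  {7} 1
  2 to go: {3,6} 1  {5,7} 1  {6,7} 2
  3 to go: {1,3,6} 1  {3,6,7} 3  {4,5,7} 1  {5,6,7} 3
  4 to go: {1,3,6,7} 4  {2,4,5,7} 1  {3,5,6,7} 6  {4,5,6,7} 4
  5 to go: {0,2,4,5,7} 1  {1,3,5,6,7} 10  {2,4,5,6,7} 5  {3,4,5,6,7} 10
  6 to go: {0,2,4,5,6,7} 6  {1,3,4,5,6,7} 20  {2,3,4,5,6,7} 15
  if 0:e drops first: 35 orders
  if 1:f drops first: 21 orders
heap linearizations: 56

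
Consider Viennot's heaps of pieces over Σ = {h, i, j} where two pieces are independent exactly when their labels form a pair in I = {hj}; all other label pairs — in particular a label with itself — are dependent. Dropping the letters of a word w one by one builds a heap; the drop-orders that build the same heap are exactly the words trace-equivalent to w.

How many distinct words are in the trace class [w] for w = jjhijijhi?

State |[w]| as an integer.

6

piece 0:j — minimal
piece 1:j rests on {0:j}
piece 2:h — minimal
piece 3:i rests on {1:j, 2:h}
piece 4:j rests on {3:i}
piece 5:i rests on {4:j}
piece 6:j rests on {5:i}
piece 7:h rests on {5:i}
piece 8:i rests on {6:j, 7:h}
minimal pieces: {0:j, 2:h}
ways to finish when only these pieces remain (= sum over removing one remaining piece with nothing left below it):
  1 left: {8}→1
  2 left: {6,8}→1  {7,8}→1
  3 left: {6,7,8}→2
  4 left: {5,6,7,8}→2
  5 left: {4,5,6,7,8}→2
  6 left: {3,4,5,6,7,8}→2
  7 left: {1,3,4,5,6,7,8}→2  {2,3,4,5,6,7,8}→2
  placing 0:j first → 4 extensions
  placing 2:h first → 2 extensions
total linear extensions = 6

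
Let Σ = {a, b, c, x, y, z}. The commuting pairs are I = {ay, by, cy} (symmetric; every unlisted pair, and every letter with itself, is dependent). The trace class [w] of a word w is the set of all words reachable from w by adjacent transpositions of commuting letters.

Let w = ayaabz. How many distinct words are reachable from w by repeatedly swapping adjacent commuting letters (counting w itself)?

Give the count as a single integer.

0(a) covers ∅
1(y) covers ∅
2(a) covers 0:a
3(a) covers 2:a
4(b) covers 3:a
5(z) covers 1:y, 4:b
floor of heap: 0:a, 1:y
completions by unplaced set U, small U first (add the entries for U minus each lowest piece of U):
  |U|=1: {5}:1
  |U|=2: {1,5}:1  {4,5}:1
  |U|=3: {1,4,5}:2  {3,4,5}:1
  |U|=4: {1,3,4,5}:3  {2,3,4,5}:1
  start at 0(a): 4
  start at 1(y): 1
sum over floor = 5

5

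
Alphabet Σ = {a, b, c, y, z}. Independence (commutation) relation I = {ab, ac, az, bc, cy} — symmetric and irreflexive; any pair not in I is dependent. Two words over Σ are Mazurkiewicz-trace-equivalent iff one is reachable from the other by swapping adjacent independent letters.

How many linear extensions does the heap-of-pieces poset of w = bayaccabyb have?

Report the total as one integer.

drop 0:b onto floor
drop 1:a onto floor
drop 2:y onto {0:b, 1:a}
drop 3:a onto {2:y}
drop 4:c onto floor
drop 5:c onto {4:c}
drop 6:a onto {3:a}
drop 7:b onto {2:y}
drop 8:y onto {6:a, 7:b}
drop 9:b onto {8:y}
ground layer = {0:b, 1:a, 4:c}
drop-orders for the pieces not yet dropped (sum over which currently-grounded one goes next):
  1 to go: {5} 1  {9} 1
  2 to go: {4,5} 1  {5,9} 2  {8,9} 1
  3 to go: {4,5,9} 3  {5,8,9} 3  {6,8,9} 1  {7,8,9} 1
  4 to go: {3,6,8,9} 1  {4,5,8,9} 6  {5,6,8,9} 4  {5,7,8,9} 4  {6,7,8,9} 2
  5 to go: {3,5,6,8,9} 5  {3,6,7,8,9} 3  {4,5,6,8,9} 10  {4,5,7,8,9} 10  {5,6,7,8,9} 10
  6 to go: {2,3,6,7,8,9} 3  {3,4,5,6,8,9} 15  {3,5,6,7,8,9} 18  {4,5,6,7,8,9} 30
  7 to go: {0,2,3,6,7,8,9} 3  {1,2,3,6,7,8,9} 3  {2,3,5,6,7,8,9} 21  {3,4,5,6,7,8,9} 63
  8 to go: {0,1,2,3,6,7,8,9} 6  {0,2,3,5,6,7,8,9} 24  {1,2,3,5,6,7,8,9} 24  {2,3,4,5,6,7,8,9} 84
  if 0:b drops first: 108 orders
  if 1:a drops first: 108 orders
  if 4:c drops first: 54 orders
heap linearizations: 270

270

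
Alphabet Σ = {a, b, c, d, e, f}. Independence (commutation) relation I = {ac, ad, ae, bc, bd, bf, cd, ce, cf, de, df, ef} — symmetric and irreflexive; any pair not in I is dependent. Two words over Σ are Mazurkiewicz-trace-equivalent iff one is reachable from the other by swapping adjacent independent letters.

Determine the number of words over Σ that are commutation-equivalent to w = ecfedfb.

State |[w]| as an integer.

drop 0:e onto floor
drop 1:c onto floor
drop 2:f onto floor
drop 3:e onto {0:e}
drop 4:d onto floor
drop 5:f onto {2:f}
drop 6:b onto {3:e}
ground layer = {0:e, 1:c, 2:f, 4:d}
drop-orders for the pieces not yet dropped (sum over which currently-grounded one goes next):
  1 to go: {1} 1  {4} 1  {5} 1  {6} 1
  2 to go: {1,4} 2  {1,5} 2  {1,6} 2  {2,5} 1  {3,6} 1  {4,5} 2  {4,6} 2  {5,6} 2
  3 to go: {0,3,6} 1  {1,2,5} 3  {1,3,6} 3  {1,4,5} 6  {1,4,6} 6  {1,5,6} 6  {2,4,5} 3  {2,5,6} 3  {3,4,6} 3  {3,5,6} 3  {4,5,6} 6
  4 to go: {0,1,3,6} 4  {0,3,4,6} 4  {0,3,5,6} 4  {1,2,4,5} 12  {1,2,5,6} 12  {1,3,4,6} 12  {1,3,5,6} 12  {1,4,5,6} 24  {2,3,5,6} 6  {2,4,5,6} 12  {3,4,5,6} 12
  5 to go: {0,1,3,4,6} 20  {0,1,3,5,6} 20  {0,2,3,5,6} 10  {0,3,4,5,6} 20  {1,2,3,5,6} 30  {1,2,4,5,6} 60  {1,3,4,5,6} 60  {2,3,4,5,6} 30
  if 0:e drops first: 180 orders
  if 1:c drops first: 60 orders
  if 2:f drops first: 120 orders
  if 4:d drops first: 60 orders
heap linearizations: 420

420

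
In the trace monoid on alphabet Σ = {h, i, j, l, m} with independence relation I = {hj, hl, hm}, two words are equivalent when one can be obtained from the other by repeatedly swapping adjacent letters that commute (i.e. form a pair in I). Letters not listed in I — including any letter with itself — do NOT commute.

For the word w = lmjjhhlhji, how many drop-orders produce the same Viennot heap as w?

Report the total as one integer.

#0=l has no predecessor
#1=m depends on [0:l]
#2=j depends on [1:m]
#3=j depends on [2:j]
#4=h has no predecessor
#5=h depends on [4:h]
#6=l depends on [3:j]
#7=h depends on [5:h]
#8=j depends on [6:l]
#9=i depends on [7:h, 8:j]
sources: [0:l, 4:h]
N(rest) = Σ N(rest − s) over sources s of rest; N(one piece) = 1:
  size 1 → [9]=1
  size 2 → [7,9]=1  [8,9]=1
  size 3 → [5,7,9]=1  [6,8,9]=1  [7,8,9]=2
  size 4 → [3,6,8,9]=1  [4,5,7,9]=1  [5,7,8,9]=3  [6,7,8,9]=3
  size 5 → [2,3,6,8,9]=1  [3,6,7,8,9]=4  [4,5,7,8,9]=4  [5,6,7,8,9]=6
  size 6 → [1,2,3,6,8,9]=1  [2,3,6,7,8,9]=5  [3,5,6,7,8,9]=10  [4,5,6,7,8,9]=10
  size 7 → [0,1,2,3,6,8,9]=1  [1,2,3,6,7,8,9]=6  [2,3,5,6,7,8,9]=15  [3,4,5,6,7,8,9]=20
  size 8 → [0,1,2,3,6,7,8,9]=7  [1,2,3,5,6,7,8,9]=21  [2,3,4,5,6,7,8,9]=35
  first=0(l) contributes 56
  first=4(h) contributes 28
|[w]| = 84

84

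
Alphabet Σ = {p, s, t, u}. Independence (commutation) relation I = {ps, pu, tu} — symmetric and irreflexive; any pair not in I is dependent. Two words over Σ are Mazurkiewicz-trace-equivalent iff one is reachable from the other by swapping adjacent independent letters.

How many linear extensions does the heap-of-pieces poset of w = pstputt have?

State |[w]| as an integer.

11

0(p) covers ∅
1(s) covers ∅
2(t) covers 0:p, 1:s
3(p) covers 2:t
4(u) covers 1:s
5(t) covers 3:p
6(t) covers 5:t
floor of heap: 0:p, 1:s
completions by unplaced set U, small U first (add the entries for U minus each lowest piece of U):
  |U|=1: {4}:1  {6}:1
  |U|=2: {4,6}:2  {5,6}:1
  |U|=3: {3,5,6}:1  {4,5,6}:3
  |U|=4: {2,3,5,6}:1  {3,4,5,6}:4
  |U|=5: {0,2,3,5,6}:1  {2,3,4,5,6}:5
  start at 0(p): 5
  start at 1(s): 6
sum over floor = 11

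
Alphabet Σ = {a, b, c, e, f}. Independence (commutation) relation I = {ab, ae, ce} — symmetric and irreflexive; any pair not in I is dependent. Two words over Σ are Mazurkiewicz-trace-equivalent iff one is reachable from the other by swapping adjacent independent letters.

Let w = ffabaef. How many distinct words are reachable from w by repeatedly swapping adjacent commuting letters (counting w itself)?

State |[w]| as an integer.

6

#0=f has no predecessor
#1=f depends on [0:f]
#2=a depends on [1:f]
#3=b depends on [1:f]
#4=a depends on [2:a]
#5=e depends on [3:b]
#6=f depends on [4:a, 5:e]
sources: [0:f]
N(rest) = Σ N(rest − s) over sources s of rest; N(one piece) = 1:
  size 1 → [6]=1
  size 2 → [4,6]=1  [5,6]=1
  size 3 → [2,4,6]=1  [3,5,6]=1  [4,5,6]=2
  size 4 → [2,4,5,6]=3  [3,4,5,6]=3
  size 5 → [2,3,4,5,6]=6
  first=0(f) contributes 6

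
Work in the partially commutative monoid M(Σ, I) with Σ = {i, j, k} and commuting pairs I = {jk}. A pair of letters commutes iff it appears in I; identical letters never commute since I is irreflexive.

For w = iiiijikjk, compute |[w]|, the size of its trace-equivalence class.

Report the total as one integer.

3

piece 0:i — minimal
piece 1:i rests on {0:i}
piece 2:i rests on {1:i}
piece 3:i rests on {2:i}
piece 4:j rests on {3:i}
piece 5:i rests on {4:j}
piece 6:k rests on {5:i}
piece 7:j rests on {5:i}
piece 8:k rests on {6:k}
minimal pieces: {0:i}
ways to finish when only these pieces remain (= sum over removing one remaining piece with nothing left below it):
  1 left: {7}→1  {8}→1
  2 left: {6,8}→1  {7,8}→2
  3 left: {6,7,8}→3
  4 left: {5,6,7,8}→3
  5 left: {4,5,6,7,8}→3
  6 left: {3,4,5,6,7,8}→3
  7 left: {2,3,4,5,6,7,8}→3
  placing 0:i first → 3 extensions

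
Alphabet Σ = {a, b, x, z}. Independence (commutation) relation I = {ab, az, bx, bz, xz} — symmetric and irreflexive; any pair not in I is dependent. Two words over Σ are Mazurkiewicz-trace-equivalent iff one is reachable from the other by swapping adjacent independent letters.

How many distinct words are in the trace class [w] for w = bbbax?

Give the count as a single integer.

10

0(b) covers ∅
1(b) covers 0:b
2(b) covers 1:b
3(a) covers ∅
4(x) covers 3:a
floor of heap: 0:b, 3:a
completions by unplaced set U, small U first (add the entries for U minus each lowest piece of U):
  |U|=1: {2}:1  {4}:1
  |U|=2: {1,2}:1  {2,4}:2  {3,4}:1
  |U|=3: {0,1,2}:1  {1,2,4}:3  {2,3,4}:3
  start at 0(b): 6
  start at 3(a): 4
sum over floor = 10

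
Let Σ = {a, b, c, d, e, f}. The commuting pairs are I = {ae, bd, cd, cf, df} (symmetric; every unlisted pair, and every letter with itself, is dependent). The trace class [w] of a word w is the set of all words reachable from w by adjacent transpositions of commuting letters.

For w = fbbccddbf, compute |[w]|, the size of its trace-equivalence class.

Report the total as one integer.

36

0(f) covers ∅
1(b) covers 0:f
2(b) covers 1:b
3(c) covers 2:b
4(c) covers 3:c
5(d) covers ∅
6(d) covers 5:d
7(b) covers 4:c
8(f) covers 7:b
floor of heap: 0:f, 5:d
completions by unplaced set U, small U first (add the entries for U minus each lowest piece of U):
  |U|=1: {6}:1  {8}:1
  |U|=2: {5,6}:1  {6,8}:2  {7,8}:1
  |U|=3: {4,7,8}:1  {5,6,8}:3  {6,7,8}:3
  |U|=4: {3,4,7,8}:1  {4,6,7,8}:4  {5,6,7,8}:6
  |U|=5: {2,3,4,7,8}:1  {3,4,6,7,8}:5  {4,5,6,7,8}:10
  |U|=6: {1,2,3,4,7,8}:1  {2,3,4,6,7,8}:6  {3,4,5,6,7,8}:15
  |U|=7: {0,1,2,3,4,7,8}:1  {1,2,3,4,6,7,8}:7  {2,3,4,5,6,7,8}:21
  start at 0(f): 28
  start at 5(d): 8
sum over floor = 36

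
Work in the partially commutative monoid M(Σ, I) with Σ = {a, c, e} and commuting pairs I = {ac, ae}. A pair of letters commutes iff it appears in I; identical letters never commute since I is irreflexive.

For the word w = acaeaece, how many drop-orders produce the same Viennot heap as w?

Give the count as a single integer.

#0=a has no predecessor
#1=c has no predecessor
#2=a depends on [0:a]
#3=e depends on [1:c]
#4=a depends on [2:a]
#5=e depends on [3:e]
#6=c depends on [5:e]
#7=e depends on [6:c]
sources: [0:a, 1:c]
N(rest) = Σ N(rest − s) over sources s of rest; N(one piece) = 1:
  size 1 → [4]=1  [7]=1
  size 2 → [2,4]=1  [4,7]=2  [6,7]=1
  size 3 → [0,2,4]=1  [2,4,7]=3  [4,6,7]=3  [5,6,7]=1
  size 4 → [0,2,4,7]=4  [2,4,6,7]=6  [3,5,6,7]=1  [4,5,6,7]=4
  size 5 → [0,2,4,6,7]=10  [1,3,5,6,7]=1  [2,4,5,6,7]=10  [3,4,5,6,7]=5
  size 6 → [0,2,4,5,6,7]=20  [1,3,4,5,6,7]=6  [2,3,4,5,6,7]=15
  first=0(a) contributes 21
  first=1(c) contributes 35
|[w]| = 56

56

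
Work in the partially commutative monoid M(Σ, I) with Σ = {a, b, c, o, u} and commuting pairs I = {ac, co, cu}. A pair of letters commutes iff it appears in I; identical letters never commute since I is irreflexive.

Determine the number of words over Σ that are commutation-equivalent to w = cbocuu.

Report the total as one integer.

4

piece 0:c — minimal
piece 1:b rests on {0:c}
piece 2:o rests on {1:b}
piece 3:c rests on {1:b}
piece 4:u rests on {2:o}
piece 5:u rests on {4:u}
minimal pieces: {0:c}
ways to finish when only these pieces remain (= sum over removing one remaining piece with nothing left below it):
  1 left: {3}→1  {5}→1
  2 left: {3,5}→2  {4,5}→1
  3 left: {2,4,5}→1  {3,4,5}→3
  4 left: {2,3,4,5}→4
  placing 0:c first → 4 extensions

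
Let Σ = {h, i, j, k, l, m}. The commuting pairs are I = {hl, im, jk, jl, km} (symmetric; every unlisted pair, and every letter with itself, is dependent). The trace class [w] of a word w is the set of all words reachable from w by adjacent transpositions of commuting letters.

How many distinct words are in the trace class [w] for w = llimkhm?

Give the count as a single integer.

#0=l has no predecessor
#1=l depends on [0:l]
#2=i depends on [1:l]
#3=m depends on [1:l]
#4=k depends on [2:i]
#5=h depends on [3:m, 4:k]
#6=m depends on [5:h]
sources: [0:l]
N(rest) = Σ N(rest − s) over sources s of rest; N(one piece) = 1:
  size 1 → [6]=1
  size 2 → [5,6]=1
  size 3 → [3,5,6]=1  [4,5,6]=1
  size 4 → [2,4,5,6]=1  [3,4,5,6]=2
  size 5 → [2,3,4,5,6]=3
  first=0(l) contributes 3

3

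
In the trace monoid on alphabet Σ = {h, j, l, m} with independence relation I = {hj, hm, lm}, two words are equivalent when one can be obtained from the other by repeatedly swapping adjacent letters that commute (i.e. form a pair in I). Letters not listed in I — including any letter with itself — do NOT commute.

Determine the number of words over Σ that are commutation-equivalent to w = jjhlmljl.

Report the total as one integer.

10

0(j) covers ∅
1(j) covers 0:j
2(h) covers ∅
3(l) covers 1:j, 2:h
4(m) covers 1:j
5(l) covers 3:l
6(j) covers 4:m, 5:l
7(l) covers 6:j
floor of heap: 0:j, 2:h
completions by unplaced set U, small U first (add the entries for U minus each lowest piece of U):
  |U|=1: {7}:1
  |U|=2: {6,7}:1
  |U|=3: {4,6,7}:1  {5,6,7}:1
  |U|=4: {3,5,6,7}:1  {4,5,6,7}:2
  |U|=5: {2,3,5,6,7}:1  {3,4,5,6,7}:3
  |U|=6: {1,3,4,5,6,7}:3  {2,3,4,5,6,7}:4
  start at 0(j): 7
  start at 2(h): 3
sum over floor = 10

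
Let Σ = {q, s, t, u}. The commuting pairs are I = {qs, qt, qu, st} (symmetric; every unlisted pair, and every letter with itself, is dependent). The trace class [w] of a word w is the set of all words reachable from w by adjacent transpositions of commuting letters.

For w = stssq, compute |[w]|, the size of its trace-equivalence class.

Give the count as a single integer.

20

0(s) covers ∅
1(t) covers ∅
2(s) covers 0:s
3(s) covers 2:s
4(q) covers ∅
floor of heap: 0:s, 1:t, 4:q
completions by unplaced set U, small U first (add the entries for U minus each lowest piece of U):
  |U|=1: {1}:1  {3}:1  {4}:1
  |U|=2: {1,3}:2  {1,4}:2  {2,3}:1  {3,4}:2
  |U|=3: {0,2,3}:1  {1,2,3}:3  {1,3,4}:6  {2,3,4}:3
  start at 0(s): 12
  start at 1(t): 4
  start at 4(q): 4
sum over floor = 20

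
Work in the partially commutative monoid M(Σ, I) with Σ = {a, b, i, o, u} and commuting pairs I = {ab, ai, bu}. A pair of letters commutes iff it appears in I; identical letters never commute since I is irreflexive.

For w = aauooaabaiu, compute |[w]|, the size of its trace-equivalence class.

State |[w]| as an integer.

#0=a has no predecessor
#1=a depends on [0:a]
#2=u depends on [1:a]
#3=o depends on [2:u]
#4=o depends on [3:o]
#5=a depends on [4:o]
#6=a depends on [5:a]
#7=b depends on [4:o]
#8=a depends on [6:a]
#9=i depends on [7:b]
#10=u depends on [8:a, 9:i]
sources: [0:a]
N(rest) = Σ N(rest − s) over sources s of rest; N(one piece) = 1:
  size 1 → [10]=1
  size 2 → [8,10]=1  [9,10]=1
  size 3 → [6,8,10]=1  [7,9,10]=1  [8,9,10]=2
  size 4 → [5,6,8,10]=1  [6,8,9,10]=3  [7,8,9,10]=3
  size 5 → [5,6,8,9,10]=4  [6,7,8,9,10]=6
  size 6 → [5,6,7,8,9,10]=10
  size 7 → [4,5,6,7,8,9,10]=10
  size 8 → [3,4,5,6,7,8,9,10]=10
  size 9 → [2,3,4,5,6,7,8,9,10]=10
  first=0(a) contributes 10

10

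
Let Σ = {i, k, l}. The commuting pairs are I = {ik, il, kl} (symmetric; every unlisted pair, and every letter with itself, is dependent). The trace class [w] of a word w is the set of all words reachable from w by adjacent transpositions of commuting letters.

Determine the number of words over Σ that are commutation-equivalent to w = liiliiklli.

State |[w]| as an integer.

1260

drop 0:l onto floor
drop 1:i onto floor
drop 2:i onto {1:i}
drop 3:l onto {0:l}
drop 4:i onto {2:i}
drop 5:i onto {4:i}
drop 6:k onto floor
drop 7:l onto {3:l}
drop 8:l onto {7:l}
drop 9:i onto {5:i}
ground layer = {0:l, 1:i, 6:k}
drop-orders for the pieces not yet dropped (sum over which currently-grounded one goes next):
  1 to go: {6} 1  {8} 1  {9} 1
  2 to go: {5,9} 1  {6,8} 2  {6,9} 2  {7,8} 1  {8,9} 2
  3 to go: {3,7,8} 1  {4,5,9} 1  {5,6,9} 3  {5,8,9} 3  {6,7,8} 3  {6,8,9} 6  {7,8,9} 3
  4 to go: {0,3,7,8} 1  {2,4,5,9} 1  {3,6,7,8} 4  {3,7,8,9} 4  {4,5,6,9} 4  {4,5,8,9} 4  {5,6,8,9} 12  {5,7,8,9} 6  {6,7,8,9} 12
  5 to go: {0,3,6,7,8} 5  {0,3,7,8,9} 5  {1,2,4,5,9} 1  {2,4,5,6,9} 5  {2,4,5,8,9} 5  {3,5,7,8,9} 10  {3,6,7,8,9} 20  {4,5,6,8,9} 20  {4,5,7,8,9} 10  {5,6,7,8,9} 30
  6 to go: {0,3,5,7,8,9} 15  {0,3,6,7,8,9} 30  {1,2,4,5,6,9} 6  {1,2,4,5,8,9} 6  {2,4,5,6,8,9} 30  {2,4,5,7,8,9} 15  {3,4,5,7,8,9} 20  {3,5,6,7,8,9} 60  {4,5,6,7,8,9} 60
  7 to go: {0,3,4,5,7,8,9} 35  {0,3,5,6,7,8,9} 105  {1,2,4,5,6,8,9} 42  {1,2,4,5,7,8,9} 21  {2,3,4,5,7,8,9} 35  {2,4,5,6,7,8,9} 105  {3,4,5,6,7,8,9} 140
  8 to go: {0,2,3,4,5,7,8,9} 70  {0,3,4,5,6,7,8,9} 280  {1,2,3,4,5,7,8,9} 56  {1,2,4,5,6,7,8,9} 168  {2,3,4,5,6,7,8,9} 280
  if 0:l drops first: 504 orders
  if 1:i drops first: 630 orders
  if 6:k drops first: 126 orders
heap linearizations: 1260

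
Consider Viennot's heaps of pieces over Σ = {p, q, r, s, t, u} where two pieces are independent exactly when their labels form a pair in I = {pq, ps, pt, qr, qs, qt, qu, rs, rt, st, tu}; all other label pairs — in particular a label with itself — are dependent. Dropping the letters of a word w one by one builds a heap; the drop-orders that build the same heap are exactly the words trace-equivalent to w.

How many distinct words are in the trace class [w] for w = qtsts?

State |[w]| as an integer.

30

#0=q has no predecessor
#1=t has no predecessor
#2=s has no predecessor
#3=t depends on [1:t]
#4=s depends on [2:s]
sources: [0:q, 1:t, 2:s]
N(rest) = Σ N(rest − s) over sources s of rest; N(one piece) = 1:
  size 1 → [0]=1  [3]=1  [4]=1
  size 2 → [0,3]=2  [0,4]=2  [1,3]=1  [2,4]=1  [3,4]=2
  size 3 → [0,1,3]=3  [0,2,4]=3  [0,3,4]=6  [1,3,4]=3  [2,3,4]=3
  first=0(q) contributes 6
  first=1(t) contributes 12
  first=2(s) contributes 12
|[w]| = 30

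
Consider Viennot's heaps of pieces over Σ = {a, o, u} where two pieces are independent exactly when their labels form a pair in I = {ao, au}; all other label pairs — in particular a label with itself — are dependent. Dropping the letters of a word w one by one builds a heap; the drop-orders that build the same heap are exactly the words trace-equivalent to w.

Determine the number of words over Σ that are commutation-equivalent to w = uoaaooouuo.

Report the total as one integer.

45

piece 0:u — minimal
piece 1:o rests on {0:u}
piece 2:a — minimal
piece 3:a rests on {2:a}
piece 4:o rests on {1:o}
piece 5:o rests on {4:o}
piece 6:o rests on {5:o}
piece 7:u rests on {6:o}
piece 8:u rests on {7:u}
piece 9:o rests on {8:u}
minimal pieces: {0:u, 2:a}
ways to finish when only these pieces remain (= sum over removing one remaining piece with nothing left below it):
  1 left: {3}→1  {9}→1
  2 left: {2,3}→1  {3,9}→2  {8,9}→1
  3 left: {2,3,9}→3  {3,8,9}→3  {7,8,9}→1
  4 left: {2,3,8,9}→6  {3,7,8,9}→4  {6,7,8,9}→1
  5 left: {2,3,7,8,9}→10  {3,6,7,8,9}→5  {5,6,7,8,9}→1
  6 left: {2,3,6,7,8,9}→15  {3,5,6,7,8,9}→6  {4,5,6,7,8,9}→1
  7 left: {1,4,5,6,7,8,9}→1  {2,3,5,6,7,8,9}→21  {3,4,5,6,7,8,9}→7
  8 left: {0,1,4,5,6,7,8,9}→1  {1,3,4,5,6,7,8,9}→8  {2,3,4,5,6,7,8,9}→28
  placing 0:u first → 36 extensions
  placing 2:a first → 9 extensions
total linear extensions = 45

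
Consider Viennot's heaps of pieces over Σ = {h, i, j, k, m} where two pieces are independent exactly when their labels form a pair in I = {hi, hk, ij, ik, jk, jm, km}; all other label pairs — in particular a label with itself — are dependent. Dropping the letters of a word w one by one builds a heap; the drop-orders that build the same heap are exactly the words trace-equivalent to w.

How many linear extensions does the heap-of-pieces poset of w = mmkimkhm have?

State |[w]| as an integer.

28

piece 0:m — minimal
piece 1:m rests on {0:m}
piece 2:k — minimal
piece 3:i rests on {1:m}
piece 4:m rests on {3:i}
piece 5:k rests on {2:k}
piece 6:h rests on {4:m}
piece 7:m rests on {6:h}
minimal pieces: {0:m, 2:k}
ways to finish when only these pieces remain (= sum over removing one remaining piece with nothing left below it):
  1 left: {5}→1  {7}→1
  2 left: {2,5}→1  {5,7}→2  {6,7}→1
  3 left: {2,5,7}→3  {4,6,7}→1  {5,6,7}→3
  4 left: {2,5,6,7}→6  {3,4,6,7}→1  {4,5,6,7}→4
  5 left: {1,3,4,6,7}→1  {2,4,5,6,7}→10  {3,4,5,6,7}→5
  6 left: {0,1,3,4,6,7}→1  {1,3,4,5,6,7}→6  {2,3,4,5,6,7}→15
  placing 0:m first → 21 extensions
  placing 2:k first → 7 extensions
total linear extensions = 28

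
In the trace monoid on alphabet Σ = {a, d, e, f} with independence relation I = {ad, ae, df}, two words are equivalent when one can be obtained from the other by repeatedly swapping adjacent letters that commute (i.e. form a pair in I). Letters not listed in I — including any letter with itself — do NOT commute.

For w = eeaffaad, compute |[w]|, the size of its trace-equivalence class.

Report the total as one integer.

#0=e has no predecessor
#1=e depends on [0:e]
#2=a has no predecessor
#3=f depends on [1:e, 2:a]
#4=f depends on [3:f]
#5=a depends on [4:f]
#6=a depends on [5:a]
#7=d depends on [1:e]
sources: [0:e, 2:a]
N(rest) = Σ N(rest − s) over sources s of rest; N(one piece) = 1:
  size 1 → [6]=1  [7]=1
  size 2 → [5,6]=1  [6,7]=2
  size 3 → [4,5,6]=1  [5,6,7]=3
  size 4 → [3,4,5,6]=1  [4,5,6,7]=4
  size 5 → [2,3,4,5,6]=1  [3,4,5,6,7]=5
  size 6 → [1,3,4,5,6,7]=5  [2,3,4,5,6,7]=6
  first=0(e) contributes 11
  first=2(a) contributes 5
|[w]| = 16

16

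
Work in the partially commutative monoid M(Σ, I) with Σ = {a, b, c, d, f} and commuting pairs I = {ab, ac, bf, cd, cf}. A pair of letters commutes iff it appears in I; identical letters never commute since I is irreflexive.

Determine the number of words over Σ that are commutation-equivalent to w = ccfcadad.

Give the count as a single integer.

56

piece 0:c — minimal
piece 1:c rests on {0:c}
piece 2:f — minimal
piece 3:c rests on {1:c}
piece 4:a rests on {2:f}
piece 5:d rests on {4:a}
piece 6:a rests on {5:d}
piece 7:d rests on {6:a}
minimal pieces: {0:c, 2:f}
ways to finish when only these pieces remain (= sum over removing one remaining piece with nothing left below it):
  1 left: {3}→1  {7}→1
  2 left: {1,3}→1  {3,7}→2  {6,7}→1
  3 left: {0,1,3}→1  {1,3,7}→3  {3,6,7}→3  {5,6,7}→1
  4 left: {0,1,3,7}→4  {1,3,6,7}→6  {3,5,6,7}→4  {4,5,6,7}→1
  5 left: {0,1,3,6,7}→10  {1,3,5,6,7}→10  {2,4,5,6,7}→1  {3,4,5,6,7}→5
  6 left: {0,1,3,5,6,7}→20  {1,3,4,5,6,7}→15  {2,3,4,5,6,7}→6
  placing 0:c first → 21 extensions
  placing 2:f first → 35 extensions
total linear extensions = 56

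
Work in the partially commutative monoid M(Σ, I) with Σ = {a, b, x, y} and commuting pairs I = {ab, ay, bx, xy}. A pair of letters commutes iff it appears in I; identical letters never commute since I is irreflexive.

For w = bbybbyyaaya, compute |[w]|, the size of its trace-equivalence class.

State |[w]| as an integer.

drop 0:b onto floor
drop 1:b onto {0:b}
drop 2:y onto {1:b}
drop 3:b onto {2:y}
drop 4:b onto {3:b}
drop 5:y onto {4:b}
drop 6:y onto {5:y}
drop 7:a onto floor
drop 8:a onto {7:a}
drop 9:y onto {6:y}
drop 10:a onto {8:a}
ground layer = {0:b, 7:a}
drop-orders for the pieces not yet dropped (sum over which currently-grounded one goes next):
  1 to go: {9} 1  {10} 1
  2 to go: {6,9} 1  {8,10} 1  {9,10} 2
  3 to go: {5,6,9} 1  {6,9,10} 3  {7,8,10} 1  {8,9,10} 3
  4 to go: {4,5,6,9} 1  {5,6,9,10} 4  {6,8,9,10} 6  {7,8,9,10} 4
  5 to go: {3,4,5,6,9} 1  {4,5,6,9,10} 5  {5,6,8,9,10} 10  {6,7,8,9,10} 10
  6 to go: {2,3,4,5,6,9} 1  {3,4,5,6,9,10} 6  {4,5,6,8,9,10} 15  {5,6,7,8,9,10} 20
  7 to go: {1,2,3,4,5,6,9} 1  {2,3,4,5,6,9,10} 7  {3,4,5,6,8,9,10} 21  {4,5,6,7,8,9,10} 35
  8 to go: {0,1,2,3,4,5,6,9} 1  {1,2,3,4,5,6,9,10} 8  {2,3,4,5,6,8,9,10} 28  {3,4,5,6,7,8,9,10} 56
  9 to go: {0,1,2,3,4,5,6,9,10} 9  {1,2,3,4,5,6,8,9,10} 36  {2,3,4,5,6,7,8,9,10} 84
  if 0:b drops first: 120 orders
  if 7:a drops first: 45 orders
heap linearizations: 165

165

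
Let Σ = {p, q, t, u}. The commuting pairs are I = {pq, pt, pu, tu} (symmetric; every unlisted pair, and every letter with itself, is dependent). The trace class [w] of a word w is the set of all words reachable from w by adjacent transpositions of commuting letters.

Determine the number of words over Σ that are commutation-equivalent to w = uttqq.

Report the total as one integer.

0(u) covers ∅
1(t) covers ∅
2(t) covers 1:t
3(q) covers 0:u, 2:t
4(q) covers 3:q
floor of heap: 0:u, 1:t
completions by unplaced set U, small U first (add the entries for U minus each lowest piece of U):
  |U|=1: {4}:1
  |U|=2: {3,4}:1
  |U|=3: {0,3,4}:1  {2,3,4}:1
  start at 0(u): 1
  start at 1(t): 2
sum over floor = 3

3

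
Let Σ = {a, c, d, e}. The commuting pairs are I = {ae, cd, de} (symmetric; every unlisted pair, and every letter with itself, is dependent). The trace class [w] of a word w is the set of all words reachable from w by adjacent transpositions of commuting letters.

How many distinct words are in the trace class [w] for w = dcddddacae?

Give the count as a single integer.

piece 0:d — minimal
piece 1:c — minimal
piece 2:d rests on {0:d}
piece 3:d rests on {2:d}
piece 4:d rests on {3:d}
piece 5:d rests on {4:d}
piece 6:a rests on {1:c, 5:d}
piece 7:c rests on {6:a}
piece 8:a rests on {7:c}
piece 9:e rests on {7:c}
minimal pieces: {0:d, 1:c}
ways to finish when only these pieces remain (= sum over removing one remaining piece with nothing left below it):
  1 left: {8}→1  {9}→1
  2 left: {8,9}→2
  3 left: {7,8,9}→2
  4 left: {6,7,8,9}→2
  5 left: {1,6,7,8,9}→2  {5,6,7,8,9}→2
  6 left: {1,5,6,7,8,9}→4  {4,5,6,7,8,9}→2
  7 left: {1,4,5,6,7,8,9}→6  {3,4,5,6,7,8,9}→2
  8 left: {1,3,4,5,6,7,8,9}→8  {2,3,4,5,6,7,8,9}→2
  placing 0:d first → 10 extensions
  placing 1:c first → 2 extensions
total linear extensions = 12

12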